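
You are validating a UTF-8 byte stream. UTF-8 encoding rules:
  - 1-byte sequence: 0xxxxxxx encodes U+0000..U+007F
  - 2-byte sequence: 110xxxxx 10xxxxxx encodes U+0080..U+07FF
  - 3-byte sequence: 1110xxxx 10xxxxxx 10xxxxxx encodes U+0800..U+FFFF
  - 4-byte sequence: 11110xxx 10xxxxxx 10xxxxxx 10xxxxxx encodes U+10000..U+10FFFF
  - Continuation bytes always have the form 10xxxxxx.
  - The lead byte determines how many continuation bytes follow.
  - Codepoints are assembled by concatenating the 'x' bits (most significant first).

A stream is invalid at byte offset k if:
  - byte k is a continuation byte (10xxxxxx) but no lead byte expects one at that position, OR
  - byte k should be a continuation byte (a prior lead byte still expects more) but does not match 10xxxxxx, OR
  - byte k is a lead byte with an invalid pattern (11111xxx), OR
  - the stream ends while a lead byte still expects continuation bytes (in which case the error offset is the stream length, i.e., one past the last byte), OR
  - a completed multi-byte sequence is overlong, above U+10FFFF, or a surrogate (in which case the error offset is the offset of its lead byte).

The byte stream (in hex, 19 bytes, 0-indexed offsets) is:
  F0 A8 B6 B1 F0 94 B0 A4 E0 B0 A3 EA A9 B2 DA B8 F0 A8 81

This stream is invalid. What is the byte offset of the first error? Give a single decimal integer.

Answer: 19

Derivation:
Byte[0]=F0: 4-byte lead, need 3 cont bytes. acc=0x0
Byte[1]=A8: continuation. acc=(acc<<6)|0x28=0x28
Byte[2]=B6: continuation. acc=(acc<<6)|0x36=0xA36
Byte[3]=B1: continuation. acc=(acc<<6)|0x31=0x28DB1
Completed: cp=U+28DB1 (starts at byte 0)
Byte[4]=F0: 4-byte lead, need 3 cont bytes. acc=0x0
Byte[5]=94: continuation. acc=(acc<<6)|0x14=0x14
Byte[6]=B0: continuation. acc=(acc<<6)|0x30=0x530
Byte[7]=A4: continuation. acc=(acc<<6)|0x24=0x14C24
Completed: cp=U+14C24 (starts at byte 4)
Byte[8]=E0: 3-byte lead, need 2 cont bytes. acc=0x0
Byte[9]=B0: continuation. acc=(acc<<6)|0x30=0x30
Byte[10]=A3: continuation. acc=(acc<<6)|0x23=0xC23
Completed: cp=U+0C23 (starts at byte 8)
Byte[11]=EA: 3-byte lead, need 2 cont bytes. acc=0xA
Byte[12]=A9: continuation. acc=(acc<<6)|0x29=0x2A9
Byte[13]=B2: continuation. acc=(acc<<6)|0x32=0xAA72
Completed: cp=U+AA72 (starts at byte 11)
Byte[14]=DA: 2-byte lead, need 1 cont bytes. acc=0x1A
Byte[15]=B8: continuation. acc=(acc<<6)|0x38=0x6B8
Completed: cp=U+06B8 (starts at byte 14)
Byte[16]=F0: 4-byte lead, need 3 cont bytes. acc=0x0
Byte[17]=A8: continuation. acc=(acc<<6)|0x28=0x28
Byte[18]=81: continuation. acc=(acc<<6)|0x01=0xA01
Byte[19]: stream ended, expected continuation. INVALID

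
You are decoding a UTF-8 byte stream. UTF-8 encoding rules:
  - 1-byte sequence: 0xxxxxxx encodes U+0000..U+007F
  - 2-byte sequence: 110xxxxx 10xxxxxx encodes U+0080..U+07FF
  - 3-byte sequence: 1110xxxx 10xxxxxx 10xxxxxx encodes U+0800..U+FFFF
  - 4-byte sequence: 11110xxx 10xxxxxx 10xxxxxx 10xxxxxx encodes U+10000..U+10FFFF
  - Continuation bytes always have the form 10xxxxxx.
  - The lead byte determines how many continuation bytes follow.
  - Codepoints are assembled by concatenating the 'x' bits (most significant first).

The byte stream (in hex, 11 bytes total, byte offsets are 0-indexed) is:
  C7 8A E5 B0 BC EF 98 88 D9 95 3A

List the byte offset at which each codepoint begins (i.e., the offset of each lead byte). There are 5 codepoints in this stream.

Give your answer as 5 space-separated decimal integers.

Answer: 0 2 5 8 10

Derivation:
Byte[0]=C7: 2-byte lead, need 1 cont bytes. acc=0x7
Byte[1]=8A: continuation. acc=(acc<<6)|0x0A=0x1CA
Completed: cp=U+01CA (starts at byte 0)
Byte[2]=E5: 3-byte lead, need 2 cont bytes. acc=0x5
Byte[3]=B0: continuation. acc=(acc<<6)|0x30=0x170
Byte[4]=BC: continuation. acc=(acc<<6)|0x3C=0x5C3C
Completed: cp=U+5C3C (starts at byte 2)
Byte[5]=EF: 3-byte lead, need 2 cont bytes. acc=0xF
Byte[6]=98: continuation. acc=(acc<<6)|0x18=0x3D8
Byte[7]=88: continuation. acc=(acc<<6)|0x08=0xF608
Completed: cp=U+F608 (starts at byte 5)
Byte[8]=D9: 2-byte lead, need 1 cont bytes. acc=0x19
Byte[9]=95: continuation. acc=(acc<<6)|0x15=0x655
Completed: cp=U+0655 (starts at byte 8)
Byte[10]=3A: 1-byte ASCII. cp=U+003A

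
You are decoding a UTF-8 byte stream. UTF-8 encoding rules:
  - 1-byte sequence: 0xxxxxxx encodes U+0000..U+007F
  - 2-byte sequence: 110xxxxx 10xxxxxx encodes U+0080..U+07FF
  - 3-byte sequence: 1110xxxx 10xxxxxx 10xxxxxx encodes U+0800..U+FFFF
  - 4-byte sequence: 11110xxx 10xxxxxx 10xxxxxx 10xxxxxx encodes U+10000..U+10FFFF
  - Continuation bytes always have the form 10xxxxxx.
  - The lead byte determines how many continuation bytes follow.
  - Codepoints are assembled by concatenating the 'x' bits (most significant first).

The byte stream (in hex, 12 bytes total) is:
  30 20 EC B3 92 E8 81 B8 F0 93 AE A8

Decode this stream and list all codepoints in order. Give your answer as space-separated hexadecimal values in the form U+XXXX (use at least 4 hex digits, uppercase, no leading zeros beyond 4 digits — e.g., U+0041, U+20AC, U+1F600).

Byte[0]=30: 1-byte ASCII. cp=U+0030
Byte[1]=20: 1-byte ASCII. cp=U+0020
Byte[2]=EC: 3-byte lead, need 2 cont bytes. acc=0xC
Byte[3]=B3: continuation. acc=(acc<<6)|0x33=0x333
Byte[4]=92: continuation. acc=(acc<<6)|0x12=0xCCD2
Completed: cp=U+CCD2 (starts at byte 2)
Byte[5]=E8: 3-byte lead, need 2 cont bytes. acc=0x8
Byte[6]=81: continuation. acc=(acc<<6)|0x01=0x201
Byte[7]=B8: continuation. acc=(acc<<6)|0x38=0x8078
Completed: cp=U+8078 (starts at byte 5)
Byte[8]=F0: 4-byte lead, need 3 cont bytes. acc=0x0
Byte[9]=93: continuation. acc=(acc<<6)|0x13=0x13
Byte[10]=AE: continuation. acc=(acc<<6)|0x2E=0x4EE
Byte[11]=A8: continuation. acc=(acc<<6)|0x28=0x13BA8
Completed: cp=U+13BA8 (starts at byte 8)

Answer: U+0030 U+0020 U+CCD2 U+8078 U+13BA8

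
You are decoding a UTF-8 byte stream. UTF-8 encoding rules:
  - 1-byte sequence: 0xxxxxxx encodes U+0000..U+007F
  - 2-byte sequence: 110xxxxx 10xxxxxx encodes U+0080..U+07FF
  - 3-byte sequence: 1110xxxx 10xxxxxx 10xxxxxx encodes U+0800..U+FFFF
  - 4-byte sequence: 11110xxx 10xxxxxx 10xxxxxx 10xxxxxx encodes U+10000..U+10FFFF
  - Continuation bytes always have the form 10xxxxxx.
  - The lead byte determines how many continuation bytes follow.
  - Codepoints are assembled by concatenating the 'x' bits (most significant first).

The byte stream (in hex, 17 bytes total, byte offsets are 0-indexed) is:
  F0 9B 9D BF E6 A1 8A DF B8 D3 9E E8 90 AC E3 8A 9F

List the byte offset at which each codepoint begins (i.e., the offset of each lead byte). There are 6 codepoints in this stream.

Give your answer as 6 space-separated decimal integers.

Byte[0]=F0: 4-byte lead, need 3 cont bytes. acc=0x0
Byte[1]=9B: continuation. acc=(acc<<6)|0x1B=0x1B
Byte[2]=9D: continuation. acc=(acc<<6)|0x1D=0x6DD
Byte[3]=BF: continuation. acc=(acc<<6)|0x3F=0x1B77F
Completed: cp=U+1B77F (starts at byte 0)
Byte[4]=E6: 3-byte lead, need 2 cont bytes. acc=0x6
Byte[5]=A1: continuation. acc=(acc<<6)|0x21=0x1A1
Byte[6]=8A: continuation. acc=(acc<<6)|0x0A=0x684A
Completed: cp=U+684A (starts at byte 4)
Byte[7]=DF: 2-byte lead, need 1 cont bytes. acc=0x1F
Byte[8]=B8: continuation. acc=(acc<<6)|0x38=0x7F8
Completed: cp=U+07F8 (starts at byte 7)
Byte[9]=D3: 2-byte lead, need 1 cont bytes. acc=0x13
Byte[10]=9E: continuation. acc=(acc<<6)|0x1E=0x4DE
Completed: cp=U+04DE (starts at byte 9)
Byte[11]=E8: 3-byte lead, need 2 cont bytes. acc=0x8
Byte[12]=90: continuation. acc=(acc<<6)|0x10=0x210
Byte[13]=AC: continuation. acc=(acc<<6)|0x2C=0x842C
Completed: cp=U+842C (starts at byte 11)
Byte[14]=E3: 3-byte lead, need 2 cont bytes. acc=0x3
Byte[15]=8A: continuation. acc=(acc<<6)|0x0A=0xCA
Byte[16]=9F: continuation. acc=(acc<<6)|0x1F=0x329F
Completed: cp=U+329F (starts at byte 14)

Answer: 0 4 7 9 11 14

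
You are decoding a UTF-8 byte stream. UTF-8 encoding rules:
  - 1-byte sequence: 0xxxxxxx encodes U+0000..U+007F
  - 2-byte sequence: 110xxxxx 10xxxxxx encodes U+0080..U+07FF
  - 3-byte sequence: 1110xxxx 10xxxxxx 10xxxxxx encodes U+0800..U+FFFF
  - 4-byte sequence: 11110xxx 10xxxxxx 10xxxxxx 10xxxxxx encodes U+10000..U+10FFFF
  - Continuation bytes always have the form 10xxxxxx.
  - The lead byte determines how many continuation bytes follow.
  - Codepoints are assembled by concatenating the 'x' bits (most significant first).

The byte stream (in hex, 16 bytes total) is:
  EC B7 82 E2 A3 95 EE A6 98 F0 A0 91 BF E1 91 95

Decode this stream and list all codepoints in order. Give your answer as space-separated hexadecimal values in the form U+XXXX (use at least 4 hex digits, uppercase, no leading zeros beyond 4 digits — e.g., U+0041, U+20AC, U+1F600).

Byte[0]=EC: 3-byte lead, need 2 cont bytes. acc=0xC
Byte[1]=B7: continuation. acc=(acc<<6)|0x37=0x337
Byte[2]=82: continuation. acc=(acc<<6)|0x02=0xCDC2
Completed: cp=U+CDC2 (starts at byte 0)
Byte[3]=E2: 3-byte lead, need 2 cont bytes. acc=0x2
Byte[4]=A3: continuation. acc=(acc<<6)|0x23=0xA3
Byte[5]=95: continuation. acc=(acc<<6)|0x15=0x28D5
Completed: cp=U+28D5 (starts at byte 3)
Byte[6]=EE: 3-byte lead, need 2 cont bytes. acc=0xE
Byte[7]=A6: continuation. acc=(acc<<6)|0x26=0x3A6
Byte[8]=98: continuation. acc=(acc<<6)|0x18=0xE998
Completed: cp=U+E998 (starts at byte 6)
Byte[9]=F0: 4-byte lead, need 3 cont bytes. acc=0x0
Byte[10]=A0: continuation. acc=(acc<<6)|0x20=0x20
Byte[11]=91: continuation. acc=(acc<<6)|0x11=0x811
Byte[12]=BF: continuation. acc=(acc<<6)|0x3F=0x2047F
Completed: cp=U+2047F (starts at byte 9)
Byte[13]=E1: 3-byte lead, need 2 cont bytes. acc=0x1
Byte[14]=91: continuation. acc=(acc<<6)|0x11=0x51
Byte[15]=95: continuation. acc=(acc<<6)|0x15=0x1455
Completed: cp=U+1455 (starts at byte 13)

Answer: U+CDC2 U+28D5 U+E998 U+2047F U+1455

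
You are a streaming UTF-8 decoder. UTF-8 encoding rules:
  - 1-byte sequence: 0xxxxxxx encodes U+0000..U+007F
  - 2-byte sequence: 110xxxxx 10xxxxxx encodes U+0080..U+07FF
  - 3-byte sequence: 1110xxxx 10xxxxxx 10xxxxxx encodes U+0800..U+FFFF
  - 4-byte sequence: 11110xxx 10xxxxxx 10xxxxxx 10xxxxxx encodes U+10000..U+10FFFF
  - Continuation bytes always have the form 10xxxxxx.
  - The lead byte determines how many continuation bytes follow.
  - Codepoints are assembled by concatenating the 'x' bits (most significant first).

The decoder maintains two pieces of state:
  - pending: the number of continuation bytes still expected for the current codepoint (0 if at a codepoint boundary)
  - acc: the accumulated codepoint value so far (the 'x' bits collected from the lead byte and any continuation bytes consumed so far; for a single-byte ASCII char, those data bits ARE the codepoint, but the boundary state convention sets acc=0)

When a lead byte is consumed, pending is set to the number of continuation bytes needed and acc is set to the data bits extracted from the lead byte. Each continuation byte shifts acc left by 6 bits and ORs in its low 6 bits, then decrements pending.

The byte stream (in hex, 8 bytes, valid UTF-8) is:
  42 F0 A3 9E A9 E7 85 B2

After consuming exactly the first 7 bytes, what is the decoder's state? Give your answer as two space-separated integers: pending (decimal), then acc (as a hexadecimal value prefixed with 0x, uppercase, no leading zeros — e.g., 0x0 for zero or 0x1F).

Byte[0]=42: 1-byte. pending=0, acc=0x0
Byte[1]=F0: 4-byte lead. pending=3, acc=0x0
Byte[2]=A3: continuation. acc=(acc<<6)|0x23=0x23, pending=2
Byte[3]=9E: continuation. acc=(acc<<6)|0x1E=0x8DE, pending=1
Byte[4]=A9: continuation. acc=(acc<<6)|0x29=0x237A9, pending=0
Byte[5]=E7: 3-byte lead. pending=2, acc=0x7
Byte[6]=85: continuation. acc=(acc<<6)|0x05=0x1C5, pending=1

Answer: 1 0x1C5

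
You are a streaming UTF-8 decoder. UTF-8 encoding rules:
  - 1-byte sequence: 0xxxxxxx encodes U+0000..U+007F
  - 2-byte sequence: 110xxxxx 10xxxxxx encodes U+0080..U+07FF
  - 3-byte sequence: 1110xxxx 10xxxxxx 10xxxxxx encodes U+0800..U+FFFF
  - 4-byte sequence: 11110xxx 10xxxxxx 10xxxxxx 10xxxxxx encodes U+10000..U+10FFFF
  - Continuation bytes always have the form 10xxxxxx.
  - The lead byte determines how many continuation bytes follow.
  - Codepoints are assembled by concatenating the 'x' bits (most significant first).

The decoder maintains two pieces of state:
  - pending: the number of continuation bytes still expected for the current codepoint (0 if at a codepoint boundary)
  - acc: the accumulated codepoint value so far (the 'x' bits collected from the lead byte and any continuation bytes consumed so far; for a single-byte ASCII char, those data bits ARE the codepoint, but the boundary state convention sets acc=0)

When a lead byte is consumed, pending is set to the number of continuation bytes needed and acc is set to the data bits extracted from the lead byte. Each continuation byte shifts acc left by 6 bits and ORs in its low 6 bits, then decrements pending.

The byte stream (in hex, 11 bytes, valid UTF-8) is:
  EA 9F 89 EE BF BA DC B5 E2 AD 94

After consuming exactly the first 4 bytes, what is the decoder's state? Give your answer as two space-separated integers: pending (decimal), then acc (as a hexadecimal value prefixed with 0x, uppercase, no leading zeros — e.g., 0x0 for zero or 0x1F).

Answer: 2 0xE

Derivation:
Byte[0]=EA: 3-byte lead. pending=2, acc=0xA
Byte[1]=9F: continuation. acc=(acc<<6)|0x1F=0x29F, pending=1
Byte[2]=89: continuation. acc=(acc<<6)|0x09=0xA7C9, pending=0
Byte[3]=EE: 3-byte lead. pending=2, acc=0xE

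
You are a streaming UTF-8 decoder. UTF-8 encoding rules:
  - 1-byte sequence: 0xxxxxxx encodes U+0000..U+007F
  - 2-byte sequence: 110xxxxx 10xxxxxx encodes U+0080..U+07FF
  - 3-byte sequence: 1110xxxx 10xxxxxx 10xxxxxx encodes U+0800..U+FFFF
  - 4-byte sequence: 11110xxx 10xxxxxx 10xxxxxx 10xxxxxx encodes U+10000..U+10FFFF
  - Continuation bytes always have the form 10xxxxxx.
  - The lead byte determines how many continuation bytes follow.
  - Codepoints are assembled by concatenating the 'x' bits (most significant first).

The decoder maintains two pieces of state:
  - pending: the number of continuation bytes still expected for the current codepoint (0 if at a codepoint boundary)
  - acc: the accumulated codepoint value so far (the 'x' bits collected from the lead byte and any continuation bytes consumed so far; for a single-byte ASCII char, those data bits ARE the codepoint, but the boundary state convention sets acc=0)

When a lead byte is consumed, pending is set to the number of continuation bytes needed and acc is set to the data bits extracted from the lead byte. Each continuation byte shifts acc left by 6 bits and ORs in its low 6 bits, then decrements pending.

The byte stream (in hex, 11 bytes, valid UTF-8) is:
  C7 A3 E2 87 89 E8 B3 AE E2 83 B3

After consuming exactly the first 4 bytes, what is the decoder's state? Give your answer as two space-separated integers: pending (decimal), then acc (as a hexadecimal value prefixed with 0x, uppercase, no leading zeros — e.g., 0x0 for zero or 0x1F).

Answer: 1 0x87

Derivation:
Byte[0]=C7: 2-byte lead. pending=1, acc=0x7
Byte[1]=A3: continuation. acc=(acc<<6)|0x23=0x1E3, pending=0
Byte[2]=E2: 3-byte lead. pending=2, acc=0x2
Byte[3]=87: continuation. acc=(acc<<6)|0x07=0x87, pending=1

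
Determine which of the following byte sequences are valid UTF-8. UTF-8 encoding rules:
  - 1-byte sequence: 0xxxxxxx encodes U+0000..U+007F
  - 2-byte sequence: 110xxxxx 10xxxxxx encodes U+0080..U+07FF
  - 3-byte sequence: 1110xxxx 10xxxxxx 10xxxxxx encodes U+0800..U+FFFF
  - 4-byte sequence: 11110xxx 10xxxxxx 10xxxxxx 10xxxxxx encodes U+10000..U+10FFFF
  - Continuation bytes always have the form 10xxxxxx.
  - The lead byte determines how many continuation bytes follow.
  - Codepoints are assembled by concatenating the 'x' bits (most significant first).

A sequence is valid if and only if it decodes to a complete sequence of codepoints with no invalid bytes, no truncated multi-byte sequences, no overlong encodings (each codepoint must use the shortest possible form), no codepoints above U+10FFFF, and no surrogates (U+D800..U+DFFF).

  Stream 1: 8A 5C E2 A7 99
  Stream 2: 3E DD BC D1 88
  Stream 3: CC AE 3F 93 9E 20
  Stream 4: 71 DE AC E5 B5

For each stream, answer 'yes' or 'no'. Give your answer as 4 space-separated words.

Stream 1: error at byte offset 0. INVALID
Stream 2: decodes cleanly. VALID
Stream 3: error at byte offset 3. INVALID
Stream 4: error at byte offset 5. INVALID

Answer: no yes no no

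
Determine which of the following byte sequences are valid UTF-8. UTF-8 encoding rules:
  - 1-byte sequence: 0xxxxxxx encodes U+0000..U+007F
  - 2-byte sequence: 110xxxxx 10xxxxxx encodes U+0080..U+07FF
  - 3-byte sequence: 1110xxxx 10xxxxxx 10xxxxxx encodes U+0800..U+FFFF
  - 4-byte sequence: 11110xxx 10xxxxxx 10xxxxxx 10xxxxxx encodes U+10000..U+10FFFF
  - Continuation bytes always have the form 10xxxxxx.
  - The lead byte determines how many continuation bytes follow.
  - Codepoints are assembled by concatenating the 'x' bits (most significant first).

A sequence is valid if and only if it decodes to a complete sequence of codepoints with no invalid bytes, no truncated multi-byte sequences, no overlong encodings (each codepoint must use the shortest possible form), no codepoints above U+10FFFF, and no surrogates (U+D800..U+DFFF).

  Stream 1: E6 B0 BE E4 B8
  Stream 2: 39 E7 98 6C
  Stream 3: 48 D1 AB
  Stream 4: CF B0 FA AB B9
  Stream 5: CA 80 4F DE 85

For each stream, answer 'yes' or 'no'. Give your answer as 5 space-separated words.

Answer: no no yes no yes

Derivation:
Stream 1: error at byte offset 5. INVALID
Stream 2: error at byte offset 3. INVALID
Stream 3: decodes cleanly. VALID
Stream 4: error at byte offset 2. INVALID
Stream 5: decodes cleanly. VALID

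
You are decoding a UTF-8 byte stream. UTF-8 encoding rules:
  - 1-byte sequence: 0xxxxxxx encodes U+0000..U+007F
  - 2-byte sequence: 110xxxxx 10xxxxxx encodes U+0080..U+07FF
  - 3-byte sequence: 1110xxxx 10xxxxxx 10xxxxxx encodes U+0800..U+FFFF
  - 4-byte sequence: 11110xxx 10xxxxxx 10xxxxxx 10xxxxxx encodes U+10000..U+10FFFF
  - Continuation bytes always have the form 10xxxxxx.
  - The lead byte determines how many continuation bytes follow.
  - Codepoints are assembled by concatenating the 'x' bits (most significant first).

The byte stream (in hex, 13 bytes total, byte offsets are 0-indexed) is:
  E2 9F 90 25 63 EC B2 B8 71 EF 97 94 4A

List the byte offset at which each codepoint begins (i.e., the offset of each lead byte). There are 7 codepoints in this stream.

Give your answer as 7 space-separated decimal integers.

Answer: 0 3 4 5 8 9 12

Derivation:
Byte[0]=E2: 3-byte lead, need 2 cont bytes. acc=0x2
Byte[1]=9F: continuation. acc=(acc<<6)|0x1F=0x9F
Byte[2]=90: continuation. acc=(acc<<6)|0x10=0x27D0
Completed: cp=U+27D0 (starts at byte 0)
Byte[3]=25: 1-byte ASCII. cp=U+0025
Byte[4]=63: 1-byte ASCII. cp=U+0063
Byte[5]=EC: 3-byte lead, need 2 cont bytes. acc=0xC
Byte[6]=B2: continuation. acc=(acc<<6)|0x32=0x332
Byte[7]=B8: continuation. acc=(acc<<6)|0x38=0xCCB8
Completed: cp=U+CCB8 (starts at byte 5)
Byte[8]=71: 1-byte ASCII. cp=U+0071
Byte[9]=EF: 3-byte lead, need 2 cont bytes. acc=0xF
Byte[10]=97: continuation. acc=(acc<<6)|0x17=0x3D7
Byte[11]=94: continuation. acc=(acc<<6)|0x14=0xF5D4
Completed: cp=U+F5D4 (starts at byte 9)
Byte[12]=4A: 1-byte ASCII. cp=U+004A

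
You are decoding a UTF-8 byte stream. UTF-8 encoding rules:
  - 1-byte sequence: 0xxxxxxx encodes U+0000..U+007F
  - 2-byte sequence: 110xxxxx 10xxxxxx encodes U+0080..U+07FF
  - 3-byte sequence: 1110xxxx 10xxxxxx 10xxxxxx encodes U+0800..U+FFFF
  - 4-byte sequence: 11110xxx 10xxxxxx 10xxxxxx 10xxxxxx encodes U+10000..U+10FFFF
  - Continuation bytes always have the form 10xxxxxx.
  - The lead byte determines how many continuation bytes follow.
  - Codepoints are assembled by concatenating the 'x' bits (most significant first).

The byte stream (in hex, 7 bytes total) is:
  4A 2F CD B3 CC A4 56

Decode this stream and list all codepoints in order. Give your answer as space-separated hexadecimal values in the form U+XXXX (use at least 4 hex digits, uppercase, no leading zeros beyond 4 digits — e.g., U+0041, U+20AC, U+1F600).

Answer: U+004A U+002F U+0373 U+0324 U+0056

Derivation:
Byte[0]=4A: 1-byte ASCII. cp=U+004A
Byte[1]=2F: 1-byte ASCII. cp=U+002F
Byte[2]=CD: 2-byte lead, need 1 cont bytes. acc=0xD
Byte[3]=B3: continuation. acc=(acc<<6)|0x33=0x373
Completed: cp=U+0373 (starts at byte 2)
Byte[4]=CC: 2-byte lead, need 1 cont bytes. acc=0xC
Byte[5]=A4: continuation. acc=(acc<<6)|0x24=0x324
Completed: cp=U+0324 (starts at byte 4)
Byte[6]=56: 1-byte ASCII. cp=U+0056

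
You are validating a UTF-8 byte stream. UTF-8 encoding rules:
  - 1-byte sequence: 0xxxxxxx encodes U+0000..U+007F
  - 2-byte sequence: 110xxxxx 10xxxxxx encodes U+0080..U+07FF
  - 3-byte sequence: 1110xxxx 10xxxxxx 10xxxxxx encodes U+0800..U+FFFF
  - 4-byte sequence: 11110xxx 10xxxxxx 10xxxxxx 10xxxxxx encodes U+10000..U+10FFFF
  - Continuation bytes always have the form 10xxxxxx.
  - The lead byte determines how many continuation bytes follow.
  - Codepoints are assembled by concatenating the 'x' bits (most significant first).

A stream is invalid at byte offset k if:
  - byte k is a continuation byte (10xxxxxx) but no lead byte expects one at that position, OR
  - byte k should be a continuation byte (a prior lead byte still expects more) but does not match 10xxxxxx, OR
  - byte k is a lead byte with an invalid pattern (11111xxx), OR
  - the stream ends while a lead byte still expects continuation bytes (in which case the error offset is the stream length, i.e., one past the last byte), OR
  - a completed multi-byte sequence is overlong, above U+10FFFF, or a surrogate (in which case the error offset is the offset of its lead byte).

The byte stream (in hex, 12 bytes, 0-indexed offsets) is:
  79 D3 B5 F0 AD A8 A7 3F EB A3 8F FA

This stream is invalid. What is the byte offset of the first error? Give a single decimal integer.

Answer: 11

Derivation:
Byte[0]=79: 1-byte ASCII. cp=U+0079
Byte[1]=D3: 2-byte lead, need 1 cont bytes. acc=0x13
Byte[2]=B5: continuation. acc=(acc<<6)|0x35=0x4F5
Completed: cp=U+04F5 (starts at byte 1)
Byte[3]=F0: 4-byte lead, need 3 cont bytes. acc=0x0
Byte[4]=AD: continuation. acc=(acc<<6)|0x2D=0x2D
Byte[5]=A8: continuation. acc=(acc<<6)|0x28=0xB68
Byte[6]=A7: continuation. acc=(acc<<6)|0x27=0x2DA27
Completed: cp=U+2DA27 (starts at byte 3)
Byte[7]=3F: 1-byte ASCII. cp=U+003F
Byte[8]=EB: 3-byte lead, need 2 cont bytes. acc=0xB
Byte[9]=A3: continuation. acc=(acc<<6)|0x23=0x2E3
Byte[10]=8F: continuation. acc=(acc<<6)|0x0F=0xB8CF
Completed: cp=U+B8CF (starts at byte 8)
Byte[11]=FA: INVALID lead byte (not 0xxx/110x/1110/11110)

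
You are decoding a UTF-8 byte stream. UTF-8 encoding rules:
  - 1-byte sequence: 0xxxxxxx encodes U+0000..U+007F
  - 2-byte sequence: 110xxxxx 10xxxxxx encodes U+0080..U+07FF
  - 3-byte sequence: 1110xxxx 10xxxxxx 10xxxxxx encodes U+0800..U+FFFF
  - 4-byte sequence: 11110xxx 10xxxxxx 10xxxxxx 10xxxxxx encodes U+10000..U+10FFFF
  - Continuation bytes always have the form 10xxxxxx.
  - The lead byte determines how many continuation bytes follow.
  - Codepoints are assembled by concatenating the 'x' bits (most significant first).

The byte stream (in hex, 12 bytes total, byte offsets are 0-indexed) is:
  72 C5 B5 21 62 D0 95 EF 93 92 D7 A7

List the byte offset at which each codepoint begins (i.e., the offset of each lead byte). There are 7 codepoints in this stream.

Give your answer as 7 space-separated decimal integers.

Byte[0]=72: 1-byte ASCII. cp=U+0072
Byte[1]=C5: 2-byte lead, need 1 cont bytes. acc=0x5
Byte[2]=B5: continuation. acc=(acc<<6)|0x35=0x175
Completed: cp=U+0175 (starts at byte 1)
Byte[3]=21: 1-byte ASCII. cp=U+0021
Byte[4]=62: 1-byte ASCII. cp=U+0062
Byte[5]=D0: 2-byte lead, need 1 cont bytes. acc=0x10
Byte[6]=95: continuation. acc=(acc<<6)|0x15=0x415
Completed: cp=U+0415 (starts at byte 5)
Byte[7]=EF: 3-byte lead, need 2 cont bytes. acc=0xF
Byte[8]=93: continuation. acc=(acc<<6)|0x13=0x3D3
Byte[9]=92: continuation. acc=(acc<<6)|0x12=0xF4D2
Completed: cp=U+F4D2 (starts at byte 7)
Byte[10]=D7: 2-byte lead, need 1 cont bytes. acc=0x17
Byte[11]=A7: continuation. acc=(acc<<6)|0x27=0x5E7
Completed: cp=U+05E7 (starts at byte 10)

Answer: 0 1 3 4 5 7 10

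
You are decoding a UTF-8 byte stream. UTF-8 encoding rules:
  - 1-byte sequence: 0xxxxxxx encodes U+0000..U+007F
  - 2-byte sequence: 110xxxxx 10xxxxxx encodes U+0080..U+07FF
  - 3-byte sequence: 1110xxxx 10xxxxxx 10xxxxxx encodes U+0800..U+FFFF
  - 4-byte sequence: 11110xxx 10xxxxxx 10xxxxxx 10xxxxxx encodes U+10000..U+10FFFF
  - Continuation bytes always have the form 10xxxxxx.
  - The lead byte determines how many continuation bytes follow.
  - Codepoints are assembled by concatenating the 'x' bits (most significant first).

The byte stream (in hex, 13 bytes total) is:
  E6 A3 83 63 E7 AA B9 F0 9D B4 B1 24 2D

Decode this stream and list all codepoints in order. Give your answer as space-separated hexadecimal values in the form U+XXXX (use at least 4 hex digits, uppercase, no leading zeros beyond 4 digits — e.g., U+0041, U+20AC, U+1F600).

Byte[0]=E6: 3-byte lead, need 2 cont bytes. acc=0x6
Byte[1]=A3: continuation. acc=(acc<<6)|0x23=0x1A3
Byte[2]=83: continuation. acc=(acc<<6)|0x03=0x68C3
Completed: cp=U+68C3 (starts at byte 0)
Byte[3]=63: 1-byte ASCII. cp=U+0063
Byte[4]=E7: 3-byte lead, need 2 cont bytes. acc=0x7
Byte[5]=AA: continuation. acc=(acc<<6)|0x2A=0x1EA
Byte[6]=B9: continuation. acc=(acc<<6)|0x39=0x7AB9
Completed: cp=U+7AB9 (starts at byte 4)
Byte[7]=F0: 4-byte lead, need 3 cont bytes. acc=0x0
Byte[8]=9D: continuation. acc=(acc<<6)|0x1D=0x1D
Byte[9]=B4: continuation. acc=(acc<<6)|0x34=0x774
Byte[10]=B1: continuation. acc=(acc<<6)|0x31=0x1DD31
Completed: cp=U+1DD31 (starts at byte 7)
Byte[11]=24: 1-byte ASCII. cp=U+0024
Byte[12]=2D: 1-byte ASCII. cp=U+002D

Answer: U+68C3 U+0063 U+7AB9 U+1DD31 U+0024 U+002D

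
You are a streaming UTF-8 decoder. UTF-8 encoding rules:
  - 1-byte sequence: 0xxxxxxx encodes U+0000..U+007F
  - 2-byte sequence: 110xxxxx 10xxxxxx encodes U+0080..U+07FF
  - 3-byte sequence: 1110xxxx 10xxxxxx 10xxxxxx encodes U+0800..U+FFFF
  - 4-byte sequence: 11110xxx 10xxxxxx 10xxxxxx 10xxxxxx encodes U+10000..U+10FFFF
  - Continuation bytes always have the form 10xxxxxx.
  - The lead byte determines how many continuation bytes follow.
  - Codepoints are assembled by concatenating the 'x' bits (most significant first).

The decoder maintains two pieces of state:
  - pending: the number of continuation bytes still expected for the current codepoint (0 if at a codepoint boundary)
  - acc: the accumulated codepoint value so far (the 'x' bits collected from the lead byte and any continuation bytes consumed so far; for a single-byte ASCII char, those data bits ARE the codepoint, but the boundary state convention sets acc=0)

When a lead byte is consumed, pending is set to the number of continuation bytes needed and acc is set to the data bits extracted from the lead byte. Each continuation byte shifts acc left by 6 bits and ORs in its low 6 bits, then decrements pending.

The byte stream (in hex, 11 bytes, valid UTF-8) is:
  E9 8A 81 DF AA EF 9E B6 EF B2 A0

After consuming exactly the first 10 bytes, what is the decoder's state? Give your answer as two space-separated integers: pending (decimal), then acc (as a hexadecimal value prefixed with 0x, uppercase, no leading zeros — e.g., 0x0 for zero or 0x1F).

Answer: 1 0x3F2

Derivation:
Byte[0]=E9: 3-byte lead. pending=2, acc=0x9
Byte[1]=8A: continuation. acc=(acc<<6)|0x0A=0x24A, pending=1
Byte[2]=81: continuation. acc=(acc<<6)|0x01=0x9281, pending=0
Byte[3]=DF: 2-byte lead. pending=1, acc=0x1F
Byte[4]=AA: continuation. acc=(acc<<6)|0x2A=0x7EA, pending=0
Byte[5]=EF: 3-byte lead. pending=2, acc=0xF
Byte[6]=9E: continuation. acc=(acc<<6)|0x1E=0x3DE, pending=1
Byte[7]=B6: continuation. acc=(acc<<6)|0x36=0xF7B6, pending=0
Byte[8]=EF: 3-byte lead. pending=2, acc=0xF
Byte[9]=B2: continuation. acc=(acc<<6)|0x32=0x3F2, pending=1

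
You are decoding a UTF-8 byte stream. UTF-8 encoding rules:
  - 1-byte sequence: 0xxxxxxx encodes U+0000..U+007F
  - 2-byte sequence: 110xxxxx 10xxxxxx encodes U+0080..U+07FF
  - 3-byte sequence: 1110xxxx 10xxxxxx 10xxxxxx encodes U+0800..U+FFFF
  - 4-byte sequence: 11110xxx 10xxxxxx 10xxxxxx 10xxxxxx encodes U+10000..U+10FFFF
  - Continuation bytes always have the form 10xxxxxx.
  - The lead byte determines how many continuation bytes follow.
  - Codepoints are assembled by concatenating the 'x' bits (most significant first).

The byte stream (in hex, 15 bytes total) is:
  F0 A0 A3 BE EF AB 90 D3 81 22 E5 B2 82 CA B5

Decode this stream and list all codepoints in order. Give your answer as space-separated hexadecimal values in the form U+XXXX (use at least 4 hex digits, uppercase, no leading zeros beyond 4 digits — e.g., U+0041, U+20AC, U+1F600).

Answer: U+208FE U+FAD0 U+04C1 U+0022 U+5C82 U+02B5

Derivation:
Byte[0]=F0: 4-byte lead, need 3 cont bytes. acc=0x0
Byte[1]=A0: continuation. acc=(acc<<6)|0x20=0x20
Byte[2]=A3: continuation. acc=(acc<<6)|0x23=0x823
Byte[3]=BE: continuation. acc=(acc<<6)|0x3E=0x208FE
Completed: cp=U+208FE (starts at byte 0)
Byte[4]=EF: 3-byte lead, need 2 cont bytes. acc=0xF
Byte[5]=AB: continuation. acc=(acc<<6)|0x2B=0x3EB
Byte[6]=90: continuation. acc=(acc<<6)|0x10=0xFAD0
Completed: cp=U+FAD0 (starts at byte 4)
Byte[7]=D3: 2-byte lead, need 1 cont bytes. acc=0x13
Byte[8]=81: continuation. acc=(acc<<6)|0x01=0x4C1
Completed: cp=U+04C1 (starts at byte 7)
Byte[9]=22: 1-byte ASCII. cp=U+0022
Byte[10]=E5: 3-byte lead, need 2 cont bytes. acc=0x5
Byte[11]=B2: continuation. acc=(acc<<6)|0x32=0x172
Byte[12]=82: continuation. acc=(acc<<6)|0x02=0x5C82
Completed: cp=U+5C82 (starts at byte 10)
Byte[13]=CA: 2-byte lead, need 1 cont bytes. acc=0xA
Byte[14]=B5: continuation. acc=(acc<<6)|0x35=0x2B5
Completed: cp=U+02B5 (starts at byte 13)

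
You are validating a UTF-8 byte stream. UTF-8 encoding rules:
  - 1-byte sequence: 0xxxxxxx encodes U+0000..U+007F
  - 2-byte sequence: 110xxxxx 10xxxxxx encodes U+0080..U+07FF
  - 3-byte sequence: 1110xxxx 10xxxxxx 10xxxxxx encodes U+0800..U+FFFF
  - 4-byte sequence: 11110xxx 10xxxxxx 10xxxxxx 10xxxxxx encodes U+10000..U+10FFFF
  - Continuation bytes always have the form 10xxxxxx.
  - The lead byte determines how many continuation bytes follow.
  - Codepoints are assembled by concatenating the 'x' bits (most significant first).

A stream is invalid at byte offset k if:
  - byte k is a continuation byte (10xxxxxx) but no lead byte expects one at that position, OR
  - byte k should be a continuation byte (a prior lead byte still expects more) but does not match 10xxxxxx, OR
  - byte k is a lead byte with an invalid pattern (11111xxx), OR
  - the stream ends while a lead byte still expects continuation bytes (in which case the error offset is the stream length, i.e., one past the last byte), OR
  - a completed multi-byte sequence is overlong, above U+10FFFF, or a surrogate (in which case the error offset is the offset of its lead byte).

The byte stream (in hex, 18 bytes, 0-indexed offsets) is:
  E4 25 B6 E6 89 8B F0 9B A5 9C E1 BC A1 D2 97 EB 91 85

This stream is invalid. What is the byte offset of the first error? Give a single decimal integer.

Answer: 1

Derivation:
Byte[0]=E4: 3-byte lead, need 2 cont bytes. acc=0x4
Byte[1]=25: expected 10xxxxxx continuation. INVALID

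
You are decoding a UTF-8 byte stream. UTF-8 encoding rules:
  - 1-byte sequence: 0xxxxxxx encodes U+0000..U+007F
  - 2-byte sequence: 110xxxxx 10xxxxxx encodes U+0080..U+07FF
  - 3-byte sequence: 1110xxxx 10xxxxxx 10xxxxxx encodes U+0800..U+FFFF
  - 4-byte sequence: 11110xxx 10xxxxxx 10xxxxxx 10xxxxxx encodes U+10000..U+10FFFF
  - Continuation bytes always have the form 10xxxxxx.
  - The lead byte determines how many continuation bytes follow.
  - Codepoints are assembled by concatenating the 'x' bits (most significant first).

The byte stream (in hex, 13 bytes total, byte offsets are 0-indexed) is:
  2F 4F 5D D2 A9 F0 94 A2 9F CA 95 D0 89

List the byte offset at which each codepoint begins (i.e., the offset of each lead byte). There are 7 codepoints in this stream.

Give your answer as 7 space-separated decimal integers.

Byte[0]=2F: 1-byte ASCII. cp=U+002F
Byte[1]=4F: 1-byte ASCII. cp=U+004F
Byte[2]=5D: 1-byte ASCII. cp=U+005D
Byte[3]=D2: 2-byte lead, need 1 cont bytes. acc=0x12
Byte[4]=A9: continuation. acc=(acc<<6)|0x29=0x4A9
Completed: cp=U+04A9 (starts at byte 3)
Byte[5]=F0: 4-byte lead, need 3 cont bytes. acc=0x0
Byte[6]=94: continuation. acc=(acc<<6)|0x14=0x14
Byte[7]=A2: continuation. acc=(acc<<6)|0x22=0x522
Byte[8]=9F: continuation. acc=(acc<<6)|0x1F=0x1489F
Completed: cp=U+1489F (starts at byte 5)
Byte[9]=CA: 2-byte lead, need 1 cont bytes. acc=0xA
Byte[10]=95: continuation. acc=(acc<<6)|0x15=0x295
Completed: cp=U+0295 (starts at byte 9)
Byte[11]=D0: 2-byte lead, need 1 cont bytes. acc=0x10
Byte[12]=89: continuation. acc=(acc<<6)|0x09=0x409
Completed: cp=U+0409 (starts at byte 11)

Answer: 0 1 2 3 5 9 11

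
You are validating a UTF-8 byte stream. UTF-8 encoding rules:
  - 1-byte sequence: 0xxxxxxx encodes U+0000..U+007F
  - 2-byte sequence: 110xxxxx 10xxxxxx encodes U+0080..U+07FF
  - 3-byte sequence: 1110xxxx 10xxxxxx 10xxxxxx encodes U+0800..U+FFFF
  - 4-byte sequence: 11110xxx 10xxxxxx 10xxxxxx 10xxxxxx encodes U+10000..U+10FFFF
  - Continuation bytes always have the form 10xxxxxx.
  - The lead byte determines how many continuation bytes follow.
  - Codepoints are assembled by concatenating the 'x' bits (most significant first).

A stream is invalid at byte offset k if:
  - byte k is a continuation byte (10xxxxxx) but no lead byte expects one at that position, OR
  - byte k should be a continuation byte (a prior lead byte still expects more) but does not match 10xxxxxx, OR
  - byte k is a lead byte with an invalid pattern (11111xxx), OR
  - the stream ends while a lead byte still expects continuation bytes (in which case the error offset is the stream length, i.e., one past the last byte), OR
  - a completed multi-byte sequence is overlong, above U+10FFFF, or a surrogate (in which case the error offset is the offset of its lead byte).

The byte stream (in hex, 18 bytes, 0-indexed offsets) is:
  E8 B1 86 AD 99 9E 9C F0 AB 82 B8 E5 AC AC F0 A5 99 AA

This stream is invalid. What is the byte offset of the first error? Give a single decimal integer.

Answer: 3

Derivation:
Byte[0]=E8: 3-byte lead, need 2 cont bytes. acc=0x8
Byte[1]=B1: continuation. acc=(acc<<6)|0x31=0x231
Byte[2]=86: continuation. acc=(acc<<6)|0x06=0x8C46
Completed: cp=U+8C46 (starts at byte 0)
Byte[3]=AD: INVALID lead byte (not 0xxx/110x/1110/11110)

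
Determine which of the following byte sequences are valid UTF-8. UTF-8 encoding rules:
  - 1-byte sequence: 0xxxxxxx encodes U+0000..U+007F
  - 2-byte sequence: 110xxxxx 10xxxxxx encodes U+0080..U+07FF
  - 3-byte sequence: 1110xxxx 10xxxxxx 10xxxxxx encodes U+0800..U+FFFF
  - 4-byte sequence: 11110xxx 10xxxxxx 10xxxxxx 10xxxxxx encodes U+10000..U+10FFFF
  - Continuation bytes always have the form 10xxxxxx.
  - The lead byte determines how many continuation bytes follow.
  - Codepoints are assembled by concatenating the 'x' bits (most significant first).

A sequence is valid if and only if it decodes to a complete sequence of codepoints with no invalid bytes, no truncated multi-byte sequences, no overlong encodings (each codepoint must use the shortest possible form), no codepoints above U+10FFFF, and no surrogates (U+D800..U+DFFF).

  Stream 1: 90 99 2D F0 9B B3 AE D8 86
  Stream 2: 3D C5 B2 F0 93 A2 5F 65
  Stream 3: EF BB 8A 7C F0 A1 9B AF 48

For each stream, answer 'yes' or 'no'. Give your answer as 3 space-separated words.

Stream 1: error at byte offset 0. INVALID
Stream 2: error at byte offset 6. INVALID
Stream 3: decodes cleanly. VALID

Answer: no no yes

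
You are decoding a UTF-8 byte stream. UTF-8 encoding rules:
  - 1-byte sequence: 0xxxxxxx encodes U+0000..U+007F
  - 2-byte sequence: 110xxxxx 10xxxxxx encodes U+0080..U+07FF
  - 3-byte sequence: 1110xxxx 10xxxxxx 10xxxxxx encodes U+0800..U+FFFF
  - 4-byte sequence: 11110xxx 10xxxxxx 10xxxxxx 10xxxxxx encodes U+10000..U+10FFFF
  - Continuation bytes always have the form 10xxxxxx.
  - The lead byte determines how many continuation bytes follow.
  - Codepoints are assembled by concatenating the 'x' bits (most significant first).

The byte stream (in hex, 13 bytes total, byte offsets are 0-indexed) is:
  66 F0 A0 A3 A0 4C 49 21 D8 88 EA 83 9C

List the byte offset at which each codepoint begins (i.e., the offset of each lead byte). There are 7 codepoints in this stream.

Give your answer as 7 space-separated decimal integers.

Answer: 0 1 5 6 7 8 10

Derivation:
Byte[0]=66: 1-byte ASCII. cp=U+0066
Byte[1]=F0: 4-byte lead, need 3 cont bytes. acc=0x0
Byte[2]=A0: continuation. acc=(acc<<6)|0x20=0x20
Byte[3]=A3: continuation. acc=(acc<<6)|0x23=0x823
Byte[4]=A0: continuation. acc=(acc<<6)|0x20=0x208E0
Completed: cp=U+208E0 (starts at byte 1)
Byte[5]=4C: 1-byte ASCII. cp=U+004C
Byte[6]=49: 1-byte ASCII. cp=U+0049
Byte[7]=21: 1-byte ASCII. cp=U+0021
Byte[8]=D8: 2-byte lead, need 1 cont bytes. acc=0x18
Byte[9]=88: continuation. acc=(acc<<6)|0x08=0x608
Completed: cp=U+0608 (starts at byte 8)
Byte[10]=EA: 3-byte lead, need 2 cont bytes. acc=0xA
Byte[11]=83: continuation. acc=(acc<<6)|0x03=0x283
Byte[12]=9C: continuation. acc=(acc<<6)|0x1C=0xA0DC
Completed: cp=U+A0DC (starts at byte 10)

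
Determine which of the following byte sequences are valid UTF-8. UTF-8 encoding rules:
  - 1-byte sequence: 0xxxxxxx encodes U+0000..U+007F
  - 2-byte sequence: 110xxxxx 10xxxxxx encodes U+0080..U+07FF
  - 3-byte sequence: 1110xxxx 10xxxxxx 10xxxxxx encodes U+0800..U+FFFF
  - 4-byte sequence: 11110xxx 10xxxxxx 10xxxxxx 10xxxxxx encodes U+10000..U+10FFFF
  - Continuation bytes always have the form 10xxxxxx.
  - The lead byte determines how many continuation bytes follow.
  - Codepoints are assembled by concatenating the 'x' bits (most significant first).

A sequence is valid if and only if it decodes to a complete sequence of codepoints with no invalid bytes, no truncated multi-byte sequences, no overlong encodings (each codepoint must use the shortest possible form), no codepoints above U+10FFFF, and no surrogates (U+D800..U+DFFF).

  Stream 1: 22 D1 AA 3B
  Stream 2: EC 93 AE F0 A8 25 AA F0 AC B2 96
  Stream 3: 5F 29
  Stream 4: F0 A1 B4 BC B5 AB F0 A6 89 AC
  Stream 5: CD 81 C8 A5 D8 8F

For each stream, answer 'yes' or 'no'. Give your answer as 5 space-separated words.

Answer: yes no yes no yes

Derivation:
Stream 1: decodes cleanly. VALID
Stream 2: error at byte offset 5. INVALID
Stream 3: decodes cleanly. VALID
Stream 4: error at byte offset 4. INVALID
Stream 5: decodes cleanly. VALID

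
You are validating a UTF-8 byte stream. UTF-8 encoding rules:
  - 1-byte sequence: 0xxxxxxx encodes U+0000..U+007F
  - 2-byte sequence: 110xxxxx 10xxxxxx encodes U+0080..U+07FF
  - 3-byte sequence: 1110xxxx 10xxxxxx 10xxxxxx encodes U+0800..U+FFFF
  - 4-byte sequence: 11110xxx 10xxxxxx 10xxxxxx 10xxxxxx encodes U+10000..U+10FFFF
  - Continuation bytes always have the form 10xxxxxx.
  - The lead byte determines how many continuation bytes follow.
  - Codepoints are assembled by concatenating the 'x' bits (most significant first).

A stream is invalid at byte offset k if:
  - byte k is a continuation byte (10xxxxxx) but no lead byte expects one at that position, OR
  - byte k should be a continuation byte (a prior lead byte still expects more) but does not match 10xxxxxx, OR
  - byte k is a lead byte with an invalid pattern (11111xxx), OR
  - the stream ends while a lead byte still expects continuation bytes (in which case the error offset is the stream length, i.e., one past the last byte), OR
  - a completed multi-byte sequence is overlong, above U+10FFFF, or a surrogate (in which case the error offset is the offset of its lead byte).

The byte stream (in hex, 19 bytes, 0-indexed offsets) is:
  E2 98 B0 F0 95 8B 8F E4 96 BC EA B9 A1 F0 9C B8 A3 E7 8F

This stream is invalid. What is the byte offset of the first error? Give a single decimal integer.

Byte[0]=E2: 3-byte lead, need 2 cont bytes. acc=0x2
Byte[1]=98: continuation. acc=(acc<<6)|0x18=0x98
Byte[2]=B0: continuation. acc=(acc<<6)|0x30=0x2630
Completed: cp=U+2630 (starts at byte 0)
Byte[3]=F0: 4-byte lead, need 3 cont bytes. acc=0x0
Byte[4]=95: continuation. acc=(acc<<6)|0x15=0x15
Byte[5]=8B: continuation. acc=(acc<<6)|0x0B=0x54B
Byte[6]=8F: continuation. acc=(acc<<6)|0x0F=0x152CF
Completed: cp=U+152CF (starts at byte 3)
Byte[7]=E4: 3-byte lead, need 2 cont bytes. acc=0x4
Byte[8]=96: continuation. acc=(acc<<6)|0x16=0x116
Byte[9]=BC: continuation. acc=(acc<<6)|0x3C=0x45BC
Completed: cp=U+45BC (starts at byte 7)
Byte[10]=EA: 3-byte lead, need 2 cont bytes. acc=0xA
Byte[11]=B9: continuation. acc=(acc<<6)|0x39=0x2B9
Byte[12]=A1: continuation. acc=(acc<<6)|0x21=0xAE61
Completed: cp=U+AE61 (starts at byte 10)
Byte[13]=F0: 4-byte lead, need 3 cont bytes. acc=0x0
Byte[14]=9C: continuation. acc=(acc<<6)|0x1C=0x1C
Byte[15]=B8: continuation. acc=(acc<<6)|0x38=0x738
Byte[16]=A3: continuation. acc=(acc<<6)|0x23=0x1CE23
Completed: cp=U+1CE23 (starts at byte 13)
Byte[17]=E7: 3-byte lead, need 2 cont bytes. acc=0x7
Byte[18]=8F: continuation. acc=(acc<<6)|0x0F=0x1CF
Byte[19]: stream ended, expected continuation. INVALID

Answer: 19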